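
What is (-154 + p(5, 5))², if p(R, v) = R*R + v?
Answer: 15376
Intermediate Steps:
p(R, v) = v + R² (p(R, v) = R² + v = v + R²)
(-154 + p(5, 5))² = (-154 + (5 + 5²))² = (-154 + (5 + 25))² = (-154 + 30)² = (-124)² = 15376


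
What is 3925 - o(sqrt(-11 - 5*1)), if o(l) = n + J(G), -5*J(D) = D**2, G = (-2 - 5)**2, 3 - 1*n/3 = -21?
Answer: 21666/5 ≈ 4333.2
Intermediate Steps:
n = 72 (n = 9 - 3*(-21) = 9 + 63 = 72)
G = 49 (G = (-7)**2 = 49)
J(D) = -D**2/5
o(l) = -2041/5 (o(l) = 72 - 1/5*49**2 = 72 - 1/5*2401 = 72 - 2401/5 = -2041/5)
3925 - o(sqrt(-11 - 5*1)) = 3925 - 1*(-2041/5) = 3925 + 2041/5 = 21666/5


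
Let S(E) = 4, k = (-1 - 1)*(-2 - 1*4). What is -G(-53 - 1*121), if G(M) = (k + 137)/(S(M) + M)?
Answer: 149/170 ≈ 0.87647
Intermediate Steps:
k = 12 (k = -2*(-2 - 4) = -2*(-6) = 12)
G(M) = 149/(4 + M) (G(M) = (12 + 137)/(4 + M) = 149/(4 + M))
-G(-53 - 1*121) = -149/(4 + (-53 - 1*121)) = -149/(4 + (-53 - 121)) = -149/(4 - 174) = -149/(-170) = -149*(-1)/170 = -1*(-149/170) = 149/170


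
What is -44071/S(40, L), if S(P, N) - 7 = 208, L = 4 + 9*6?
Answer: -44071/215 ≈ -204.98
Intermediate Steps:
L = 58 (L = 4 + 54 = 58)
S(P, N) = 215 (S(P, N) = 7 + 208 = 215)
-44071/S(40, L) = -44071/215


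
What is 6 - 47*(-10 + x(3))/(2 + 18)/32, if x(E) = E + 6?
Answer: 3887/640 ≈ 6.0734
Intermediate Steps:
x(E) = 6 + E
6 - 47*(-10 + x(3))/(2 + 18)/32 = 6 - 47*(-10 + (6 + 3))/(2 + 18)/32 = 6 - 47*(-10 + 9)/20/32 = 6 - 47*(-1*1/20)/32 = 6 - (-47)/(20*32) = 6 - 47*(-1/640) = 6 + 47/640 = 3887/640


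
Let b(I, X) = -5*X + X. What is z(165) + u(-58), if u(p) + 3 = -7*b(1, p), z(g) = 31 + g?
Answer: -1431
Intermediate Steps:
b(I, X) = -4*X
u(p) = -3 + 28*p (u(p) = -3 - (-28)*p = -3 + 28*p)
z(165) + u(-58) = (31 + 165) + (-3 + 28*(-58)) = 196 + (-3 - 1624) = 196 - 1627 = -1431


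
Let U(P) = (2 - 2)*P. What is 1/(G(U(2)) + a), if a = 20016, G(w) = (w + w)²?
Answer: 1/20016 ≈ 4.9960e-5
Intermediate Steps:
U(P) = 0 (U(P) = 0*P = 0)
G(w) = 4*w² (G(w) = (2*w)² = 4*w²)
1/(G(U(2)) + a) = 1/(4*0² + 20016) = 1/(4*0 + 20016) = 1/(0 + 20016) = 1/20016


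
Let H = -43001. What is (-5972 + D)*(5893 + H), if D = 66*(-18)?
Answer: 265693280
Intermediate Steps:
D = -1188
(-5972 + D)*(5893 + H) = (-5972 - 1188)*(5893 - 43001) = -7160*(-37108) = 265693280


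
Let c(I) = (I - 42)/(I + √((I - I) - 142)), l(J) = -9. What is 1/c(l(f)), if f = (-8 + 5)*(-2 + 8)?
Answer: 3/17 - I*√142/51 ≈ 0.17647 - 0.23365*I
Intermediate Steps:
f = -18 (f = -3*6 = -18)
c(I) = (-42 + I)/(I + I*√142) (c(I) = (-42 + I)/(I + √(0 - 142)) = (-42 + I)/(I + √(-142)) = (-42 + I)/(I + I*√142))
1/c(l(f)) = 1/((-42 - 9)/(-9 + I*√142)) = 1/(-51/(-9 + I*√142)) = 3/17 - I*√142/51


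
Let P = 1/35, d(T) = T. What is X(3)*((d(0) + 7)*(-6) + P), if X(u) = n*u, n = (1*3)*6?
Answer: -79326/35 ≈ -2266.5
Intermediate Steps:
n = 18 (n = 3*6 = 18)
X(u) = 18*u
P = 1/35 ≈ 0.028571
X(3)*((d(0) + 7)*(-6) + P) = (18*3)*((0 + 7)*(-6) + 1/35) = 54*(7*(-6) + 1/35) = 54*(-42 + 1/35) = 54*(-1469/35) = -79326/35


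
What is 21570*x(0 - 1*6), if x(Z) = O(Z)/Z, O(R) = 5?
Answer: -17975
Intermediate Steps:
x(Z) = 5/Z
21570*x(0 - 1*6) = 21570*(5/(0 - 1*6)) = 21570*(5/(0 - 6)) = 21570*(5/(-6)) = 21570*(5*(-⅙)) = 21570*(-⅚) = -17975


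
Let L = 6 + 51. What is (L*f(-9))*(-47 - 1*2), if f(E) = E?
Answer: 25137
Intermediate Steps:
L = 57
(L*f(-9))*(-47 - 1*2) = (57*(-9))*(-47 - 1*2) = -513*(-47 - 2) = -513*(-49) = 25137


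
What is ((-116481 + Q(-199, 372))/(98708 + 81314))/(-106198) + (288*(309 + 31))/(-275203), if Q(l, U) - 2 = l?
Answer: -936000067321943/2630662223550134 ≈ -0.35580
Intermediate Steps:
Q(l, U) = 2 + l
((-116481 + Q(-199, 372))/(98708 + 81314))/(-106198) + (288*(309 + 31))/(-275203) = ((-116481 + (2 - 199))/(98708 + 81314))/(-106198) + (288*(309 + 31))/(-275203) = ((-116481 - 197)/180022)*(-1/106198) + (288*340)*(-1/275203) = -116678*1/180022*(-1/106198) + 97920*(-1/275203) = -58339/90011*(-1/106198) - 97920/275203 = 58339/9558988178 - 97920/275203 = -936000067321943/2630662223550134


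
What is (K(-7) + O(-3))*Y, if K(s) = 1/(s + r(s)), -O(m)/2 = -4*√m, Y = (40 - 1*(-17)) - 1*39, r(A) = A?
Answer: -9/7 + 144*I*√3 ≈ -1.2857 + 249.42*I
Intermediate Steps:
Y = 18 (Y = (40 + 17) - 39 = 57 - 39 = 18)
O(m) = 8*√m (O(m) = -(-8)*√m = 8*√m)
K(s) = 1/(2*s) (K(s) = 1/(s + s) = 1/(2*s))
(K(-7) + O(-3))*Y = ((½)/(-7) + 8*√(-3))*18 = ((½)*(-⅐) + 8*(I*√3))*18 = (-1/14 + 8*I*√3)*18 = -9/7 + 144*I*√3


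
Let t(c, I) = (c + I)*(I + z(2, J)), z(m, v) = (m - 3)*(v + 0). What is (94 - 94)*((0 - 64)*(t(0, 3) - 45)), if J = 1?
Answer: 0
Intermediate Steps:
z(m, v) = v*(-3 + m) (z(m, v) = (-3 + m)*v = v*(-3 + m))
t(c, I) = (-1 + I)*(I + c) (t(c, I) = (c + I)*(I + 1*(-3 + 2)) = (I + c)*(I + 1*(-1)) = (I + c)*(I - 1) = (I + c)*(-1 + I) = (-1 + I)*(I + c))
(94 - 94)*((0 - 64)*(t(0, 3) - 45)) = (94 - 94)*((0 - 64)*((3² - 1*3 - 1*0 + 3*0) - 45)) = 0*(-64*((9 - 3 + 0 + 0) - 45)) = 0*(-64*(6 - 45)) = 0*(-64*(-39)) = 0*2496 = 0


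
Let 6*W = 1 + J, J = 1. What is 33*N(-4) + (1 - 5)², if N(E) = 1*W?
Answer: 27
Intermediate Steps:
W = ⅓ (W = (1 + 1)/6 = (⅙)*2 = ⅓ ≈ 0.33333)
N(E) = ⅓ (N(E) = 1*(⅓) = ⅓)
33*N(-4) + (1 - 5)² = 33*(⅓) + (1 - 5)² = 11 + (-4)² = 11 + 16 = 27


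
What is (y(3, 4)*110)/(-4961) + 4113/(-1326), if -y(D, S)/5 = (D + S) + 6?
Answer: -331021/199342 ≈ -1.6606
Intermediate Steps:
y(D, S) = -30 - 5*D - 5*S (y(D, S) = -5*((D + S) + 6) = -5*(6 + D + S) = -30 - 5*D - 5*S)
(y(3, 4)*110)/(-4961) + 4113/(-1326) = ((-30 - 5*3 - 5*4)*110)/(-4961) + 4113/(-1326) = ((-30 - 15 - 20)*110)*(-1/4961) + 4113*(-1/1326) = -65*110*(-1/4961) - 1371/442 = -7150*(-1/4961) - 1371/442 = 650/451 - 1371/442 = -331021/199342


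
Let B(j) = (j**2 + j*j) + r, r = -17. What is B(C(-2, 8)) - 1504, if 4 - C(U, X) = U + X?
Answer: -1513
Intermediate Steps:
C(U, X) = 4 - U - X (C(U, X) = 4 - (U + X) = 4 + (-U - X) = 4 - U - X)
B(j) = -17 + 2*j**2 (B(j) = (j**2 + j*j) - 17 = (j**2 + j**2) - 17 = 2*j**2 - 17 = -17 + 2*j**2)
B(C(-2, 8)) - 1504 = (-17 + 2*(4 - 1*(-2) - 1*8)**2) - 1504 = (-17 + 2*(4 + 2 - 8)**2) - 1504 = (-17 + 2*(-2)**2) - 1504 = (-17 + 2*4) - 1504 = (-17 + 8) - 1504 = -9 - 1504 = -1513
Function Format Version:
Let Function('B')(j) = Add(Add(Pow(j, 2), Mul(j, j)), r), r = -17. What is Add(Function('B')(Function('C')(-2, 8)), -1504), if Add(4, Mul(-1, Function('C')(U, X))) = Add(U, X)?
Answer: -1513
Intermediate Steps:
Function('C')(U, X) = Add(4, Mul(-1, U), Mul(-1, X)) (Function('C')(U, X) = Add(4, Mul(-1, Add(U, X))) = Add(4, Add(Mul(-1, U), Mul(-1, X))) = Add(4, Mul(-1, U), Mul(-1, X)))
Function('B')(j) = Add(-17, Mul(2, Pow(j, 2))) (Function('B')(j) = Add(Add(Pow(j, 2), Mul(j, j)), -17) = Add(Add(Pow(j, 2), Pow(j, 2)), -17) = Add(Mul(2, Pow(j, 2)), -17) = Add(-17, Mul(2, Pow(j, 2))))
Add(Function('B')(Function('C')(-2, 8)), -1504) = Add(Add(-17, Mul(2, Pow(Add(4, Mul(-1, -2), Mul(-1, 8)), 2))), -1504) = Add(Add(-17, Mul(2, Pow(Add(4, 2, -8), 2))), -1504) = Add(Add(-17, Mul(2, Pow(-2, 2))), -1504) = Add(Add(-17, Mul(2, 4)), -1504) = Add(Add(-17, 8), -1504) = Add(-9, -1504) = -1513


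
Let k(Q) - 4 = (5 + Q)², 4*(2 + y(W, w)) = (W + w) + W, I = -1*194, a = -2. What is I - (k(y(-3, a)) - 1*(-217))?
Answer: -416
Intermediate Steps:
I = -194
y(W, w) = -2 + W/2 + w/4 (y(W, w) = -2 + ((W + w) + W)/4 = -2 + (w + 2*W)/4 = -2 + (W/2 + w/4) = -2 + W/2 + w/4)
k(Q) = 4 + (5 + Q)²
I - (k(y(-3, a)) - 1*(-217)) = -194 - ((4 + (5 + (-2 + (½)*(-3) + (¼)*(-2)))²) - 1*(-217)) = -194 - ((4 + (5 + (-2 - 3/2 - ½))²) + 217) = -194 - ((4 + (5 - 4)²) + 217) = -194 - ((4 + 1²) + 217) = -194 - ((4 + 1) + 217) = -194 - (5 + 217) = -194 - 1*222 = -194 - 222 = -416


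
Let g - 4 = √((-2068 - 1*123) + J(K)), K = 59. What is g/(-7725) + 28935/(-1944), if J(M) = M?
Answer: -8278913/556200 - 2*I*√533/7725 ≈ -14.885 - 0.0059772*I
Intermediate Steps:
g = 4 + 2*I*√533 (g = 4 + √((-2068 - 1*123) + 59) = 4 + √((-2068 - 123) + 59) = 4 + √(-2191 + 59) = 4 + √(-2132) = 4 + 2*I*√533 ≈ 4.0 + 46.174*I)
g/(-7725) + 28935/(-1944) = (4 + 2*I*√533)/(-7725) + 28935/(-1944) = (4 + 2*I*√533)*(-1/7725) + 28935*(-1/1944) = (-4/7725 - 2*I*√533/7725) - 3215/216 = -8278913/556200 - 2*I*√533/7725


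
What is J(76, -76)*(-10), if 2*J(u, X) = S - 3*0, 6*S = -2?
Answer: 5/3 ≈ 1.6667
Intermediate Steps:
S = -⅓ (S = (⅙)*(-2) = -⅓ ≈ -0.33333)
J(u, X) = -⅙ (J(u, X) = (-⅓ - 3*0)/2 = (-⅓ + 0)/2 = (½)*(-⅓) = -⅙)
J(76, -76)*(-10) = -⅙*(-10) = 5/3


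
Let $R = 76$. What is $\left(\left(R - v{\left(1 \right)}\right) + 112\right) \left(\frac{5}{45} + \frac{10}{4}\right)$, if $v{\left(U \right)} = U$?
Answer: $\frac{8789}{18} \approx 488.28$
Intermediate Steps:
$\left(\left(R - v{\left(1 \right)}\right) + 112\right) \left(\frac{5}{45} + \frac{10}{4}\right) = \left(\left(76 - 1\right) + 112\right) \left(\frac{5}{45} + \frac{10}{4}\right) = \left(\left(76 - 1\right) + 112\right) \left(5 \cdot \frac{1}{45} + 10 \cdot \frac{1}{4}\right) = \left(75 + 112\right) \left(\frac{1}{9} + \frac{5}{2}\right) = 187 \cdot \frac{47}{18} = \frac{8789}{18}$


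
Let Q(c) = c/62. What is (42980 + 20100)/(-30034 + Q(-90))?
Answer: -1955480/931099 ≈ -2.1002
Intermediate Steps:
Q(c) = c/62 (Q(c) = c*(1/62) = c/62)
(42980 + 20100)/(-30034 + Q(-90)) = (42980 + 20100)/(-30034 + (1/62)*(-90)) = 63080/(-30034 - 45/31) = 63080/(-931099/31) = 63080*(-31/931099) = -1955480/931099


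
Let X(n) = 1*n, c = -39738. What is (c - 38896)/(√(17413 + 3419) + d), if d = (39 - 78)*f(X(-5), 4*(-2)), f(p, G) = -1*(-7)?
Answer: 1022242/2557 + 314536*√1302/53697 ≈ 611.14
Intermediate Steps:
X(n) = n
f(p, G) = 7
d = -273 (d = (39 - 78)*7 = -39*7 = -273)
(c - 38896)/(√(17413 + 3419) + d) = (-39738 - 38896)/(√(17413 + 3419) - 273) = -78634/(√20832 - 273) = -78634/(4*√1302 - 273) = -78634/(-273 + 4*√1302)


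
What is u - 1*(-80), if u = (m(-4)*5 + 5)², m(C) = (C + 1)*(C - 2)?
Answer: 9105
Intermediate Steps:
m(C) = (1 + C)*(-2 + C)
u = 9025 (u = ((-2 + (-4)² - 1*(-4))*5 + 5)² = ((-2 + 16 + 4)*5 + 5)² = (18*5 + 5)² = (90 + 5)² = 95² = 9025)
u - 1*(-80) = 9025 - 1*(-80) = 9025 + 80 = 9105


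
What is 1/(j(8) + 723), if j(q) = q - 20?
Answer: 1/711 ≈ 0.0014065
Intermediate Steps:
j(q) = -20 + q
1/(j(8) + 723) = 1/((-20 + 8) + 723) = 1/(-12 + 723) = 1/711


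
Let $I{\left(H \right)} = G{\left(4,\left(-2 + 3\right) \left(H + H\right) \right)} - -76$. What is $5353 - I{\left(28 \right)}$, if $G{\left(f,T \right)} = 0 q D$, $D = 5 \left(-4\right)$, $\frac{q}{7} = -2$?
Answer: $5277$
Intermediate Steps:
$q = -14$ ($q = 7 \left(-2\right) = -14$)
$D = -20$
$G{\left(f,T \right)} = 0$ ($G{\left(f,T \right)} = 0 \left(-14\right) \left(-20\right) = 0 \left(-20\right) = 0$)
$I{\left(H \right)} = 76$ ($I{\left(H \right)} = 0 - -76 = 0 + 76 = 76$)
$5353 - I{\left(28 \right)} = 5353 - 76 = 5277$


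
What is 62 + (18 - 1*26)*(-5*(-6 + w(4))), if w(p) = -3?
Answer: -298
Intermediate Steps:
62 + (18 - 1*26)*(-5*(-6 + w(4))) = 62 + (18 - 1*26)*(-5*(-6 - 3)) = 62 + (18 - 26)*(-5*(-9)) = 62 - 8*45 = 62 - 360 = -298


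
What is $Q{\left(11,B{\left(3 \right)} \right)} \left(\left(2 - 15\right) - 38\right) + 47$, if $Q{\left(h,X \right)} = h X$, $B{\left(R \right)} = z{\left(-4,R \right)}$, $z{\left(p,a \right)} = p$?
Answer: $2291$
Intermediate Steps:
$B{\left(R \right)} = -4$
$Q{\left(h,X \right)} = X h$
$Q{\left(11,B{\left(3 \right)} \right)} \left(\left(2 - 15\right) - 38\right) + 47 = \left(-4\right) 11 \left(\left(2 - 15\right) - 38\right) + 47 = - 44 \left(-13 - 38\right) + 47 = \left(-44\right) \left(-51\right) + 47 = 2244 + 47 = 2291$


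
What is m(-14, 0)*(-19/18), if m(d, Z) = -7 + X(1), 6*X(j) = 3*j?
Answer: 247/36 ≈ 6.8611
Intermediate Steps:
X(j) = j/2 (X(j) = (3*j)/6 = j/2)
m(d, Z) = -13/2 (m(d, Z) = -7 + (½)*1 = -7 + ½ = -13/2)
m(-14, 0)*(-19/18) = -(-247)/(2*18) = -13/2*(-19/18) = 247/36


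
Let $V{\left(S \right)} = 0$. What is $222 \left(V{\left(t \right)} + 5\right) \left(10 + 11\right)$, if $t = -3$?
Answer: $23310$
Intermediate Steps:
$222 \left(V{\left(t \right)} + 5\right) \left(10 + 11\right) = 222 \left(0 + 5\right) \left(10 + 11\right) = 222 \cdot 5 \cdot 21 = 222 \cdot 105 = 23310$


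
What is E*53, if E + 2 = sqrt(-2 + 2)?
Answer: -106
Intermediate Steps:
E = -2 (E = -2 + sqrt(-2 + 2) = -2 + sqrt(0) = -2 + 0 = -2)
E*53 = -2*53 = -106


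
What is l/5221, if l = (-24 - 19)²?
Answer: 1849/5221 ≈ 0.35415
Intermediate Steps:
l = 1849 (l = (-43)² = 1849)
l/5221 = 1849/5221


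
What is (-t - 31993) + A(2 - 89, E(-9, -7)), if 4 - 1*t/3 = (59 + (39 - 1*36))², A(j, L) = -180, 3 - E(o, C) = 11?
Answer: -20653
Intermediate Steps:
E(o, C) = -8 (E(o, C) = 3 - 1*11 = 3 - 11 = -8)
t = -11520 (t = 12 - 3*(59 + (39 - 1*36))² = 12 - 3*(59 + (39 - 36))² = 12 - 3*(59 + 3)² = 12 - 3*62² = 12 - 3*3844 = 12 - 11532 = -11520)
(-t - 31993) + A(2 - 89, E(-9, -7)) = (-1*(-11520) - 31993) - 180 = (11520 - 31993) - 180 = -20473 - 180 = -20653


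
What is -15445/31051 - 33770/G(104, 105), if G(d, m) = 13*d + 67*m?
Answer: -1178129485/260424737 ≈ -4.5239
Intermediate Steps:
-15445/31051 - 33770/G(104, 105) = -15445/31051 - 33770/(13*104 + 67*105) = -15445*1/31051 - 33770/(1352 + 7035) = -15445/31051 - 33770/8387 = -1178129485/260424737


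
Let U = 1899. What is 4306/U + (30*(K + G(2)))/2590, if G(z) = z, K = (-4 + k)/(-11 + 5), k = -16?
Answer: 1145638/491841 ≈ 2.3293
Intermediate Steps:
K = 10/3 (K = (-4 - 16)/(-11 + 5) = -20/(-6) = -20*(-⅙) = 10/3 ≈ 3.3333)
4306/U + (30*(K + G(2)))/2590 = 4306/1899 + (30*(10/3 + 2))/2590 = 4306*(1/1899) + (30*(16/3))*(1/2590) = 4306/1899 + 160*(1/2590) = 4306/1899 + 16/259 = 1145638/491841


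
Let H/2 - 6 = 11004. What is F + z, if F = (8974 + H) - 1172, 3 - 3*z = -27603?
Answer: 39024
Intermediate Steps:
H = 22020 (H = 12 + 2*11004 = 12 + 22008 = 22020)
z = 9202 (z = 1 - ⅓*(-27603) = 1 + 9201 = 9202)
F = 29822 (F = (8974 + 22020) - 1172 = 30994 - 1172 = 29822)
F + z = 29822 + 9202 = 39024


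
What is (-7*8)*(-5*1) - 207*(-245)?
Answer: 50995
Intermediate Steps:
(-7*8)*(-5*1) - 207*(-245) = -56*(-5) + 50715 = 280 + 50715 = 50995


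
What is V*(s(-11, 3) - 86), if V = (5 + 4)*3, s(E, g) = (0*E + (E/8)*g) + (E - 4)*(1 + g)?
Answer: -32427/8 ≈ -4053.4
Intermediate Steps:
s(E, g) = (1 + g)*(-4 + E) + E*g/8 (s(E, g) = (0 + (E*(1/8))*g) + (-4 + E)*(1 + g) = (0 + (E/8)*g) + (1 + g)*(-4 + E) = (0 + E*g/8) + (1 + g)*(-4 + E) = E*g/8 + (1 + g)*(-4 + E) = (1 + g)*(-4 + E) + E*g/8)
V = 27 (V = 9*3 = 27)
V*(s(-11, 3) - 86) = 27*((-4 - 11 - 4*3 + (9/8)*(-11)*3) - 86) = 27*((-4 - 11 - 12 - 297/8) - 86) = 27*(-513/8 - 86) = 27*(-1201/8) = -32427/8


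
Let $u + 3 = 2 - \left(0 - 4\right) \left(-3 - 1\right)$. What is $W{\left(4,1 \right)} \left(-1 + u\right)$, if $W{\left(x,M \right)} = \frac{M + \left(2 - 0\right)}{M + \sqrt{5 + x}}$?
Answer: $- \frac{27}{2} \approx -13.5$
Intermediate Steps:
$u = -17$ ($u = -3 + \left(2 - \left(0 - 4\right) \left(-3 - 1\right)\right) = -3 + \left(2 - \left(-4\right) \left(-4\right)\right) = -3 + \left(2 - 16\right) = -3 - 14 = -17$)
$W{\left(x,M \right)} = \frac{2 + M}{M + \sqrt{5 + x}}$ ($W{\left(x,M \right)} = \frac{M + \left(2 + 0\right)}{M + \sqrt{5 + x}} = \frac{M + 2}{M + \sqrt{5 + x}} = \frac{2 + M}{M + \sqrt{5 + x}}$)
$W{\left(4,1 \right)} \left(-1 + u\right) = \frac{2 + 1}{1 + \sqrt{5 + 4}} \left(-1 - 17\right) = \frac{1}{1 + \sqrt{9}} \cdot 3 \left(-18\right) = \frac{1}{1 + 3} \cdot 3 \left(-18\right) = \frac{1}{4} \cdot 3 \left(-18\right) = \frac{3}{4} \left(-18\right) = - \frac{27}{2}$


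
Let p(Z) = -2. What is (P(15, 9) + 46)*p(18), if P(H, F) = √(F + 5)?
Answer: -92 - 2*√14 ≈ -99.483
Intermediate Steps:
P(H, F) = √(5 + F)
(P(15, 9) + 46)*p(18) = (√(5 + 9) + 46)*(-2) = (√14 + 46)*(-2) = (46 + √14)*(-2) = -92 - 2*√14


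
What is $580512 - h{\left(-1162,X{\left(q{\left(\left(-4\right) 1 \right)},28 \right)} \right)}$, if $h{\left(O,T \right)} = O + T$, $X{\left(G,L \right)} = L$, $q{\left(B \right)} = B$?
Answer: $581646$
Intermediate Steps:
$580512 - h{\left(-1162,X{\left(q{\left(\left(-4\right) 1 \right)},28 \right)} \right)} = 580512 - \left(-1162 + 28\right) = 580512 - -1134 = 580512 + 1134 = 581646$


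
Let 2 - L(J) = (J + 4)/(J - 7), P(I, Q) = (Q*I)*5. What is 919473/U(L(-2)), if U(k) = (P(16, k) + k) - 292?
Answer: -919473/112 ≈ -8209.6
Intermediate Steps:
P(I, Q) = 5*I*Q (P(I, Q) = (I*Q)*5 = 5*I*Q)
L(J) = 2 - (4 + J)/(-7 + J) (L(J) = 2 - (J + 4)/(J - 7) = 2 - (4 + J)/(-7 + J))
U(k) = -292 + 81*k (U(k) = (5*16*k + k) - 292 = (80*k + k) - 292 = 81*k - 292 = -292 + 81*k)
919473/U(L(-2)) = 919473/(-292 + 81*((-18 - 2)/(-7 - 2))) = 919473/(-292 + 81*(-20/(-9))) = 919473/(-292 + 81*(-1/9*(-20))) = 919473/(-292 + 81*(20/9)) = 919473/(-292 + 180) = 919473/(-112) = 919473*(-1/112) = -919473/112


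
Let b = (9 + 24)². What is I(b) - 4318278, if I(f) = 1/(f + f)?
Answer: -9405209483/2178 ≈ -4.3183e+6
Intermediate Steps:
b = 1089 (b = 33² = 1089)
I(f) = 1/(2*f)
I(b) - 4318278 = (½)/1089 - 4318278 = (½)*(1/1089) - 4318278 = 1/2178 - 4318278 = -9405209483/2178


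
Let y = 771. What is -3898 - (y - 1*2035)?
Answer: -2634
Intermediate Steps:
-3898 - (y - 1*2035) = -3898 - (771 - 1*2035) = -3898 - (771 - 2035) = -3898 - 1*(-1264) = -3898 + 1264 = -2634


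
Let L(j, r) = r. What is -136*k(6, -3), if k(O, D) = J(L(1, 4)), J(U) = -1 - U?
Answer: 680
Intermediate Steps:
k(O, D) = -5 (k(O, D) = -1 - 1*4 = -1 - 4 = -5)
-136*k(6, -3) = -136*(-5) = 680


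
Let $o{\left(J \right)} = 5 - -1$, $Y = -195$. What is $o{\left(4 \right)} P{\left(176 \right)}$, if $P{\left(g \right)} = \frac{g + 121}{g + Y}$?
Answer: $- \frac{1782}{19} \approx -93.789$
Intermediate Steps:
$o{\left(J \right)} = 6$ ($o{\left(J \right)} = 5 + 1 = 6$)
$P{\left(g \right)} = \frac{121 + g}{-195 + g}$ ($P{\left(g \right)} = \frac{g + 121}{g - 195} = \frac{121 + g}{-195 + g}$)
$o{\left(4 \right)} P{\left(176 \right)} = 6 \frac{121 + 176}{-195 + 176} = 6 \frac{1}{-19} \cdot 297 = 6 \left(\left(- \frac{1}{19}\right) 297\right) = 6 \left(- \frac{297}{19}\right) = - \frac{1782}{19}$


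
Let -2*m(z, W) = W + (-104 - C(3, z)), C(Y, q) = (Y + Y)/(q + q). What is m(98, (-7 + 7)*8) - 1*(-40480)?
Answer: 7944275/196 ≈ 40532.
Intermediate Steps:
C(Y, q) = Y/q (C(Y, q) = (2*Y)/((2*q)) = (2*Y)*(1/(2*q)) = Y/q)
m(z, W) = 52 - W/2 + 3/(2*z) (m(z, W) = -(W + (-104 - 3/z))/2 = -(-104 + W - 3/z)/2 = 52 - W/2 + 3/(2*z))
m(98, (-7 + 7)*8) - 1*(-40480) = (½)*(3 + 98*(104 - (-7 + 7)*8))/98 - 1*(-40480) = (½)*(1/98)*(3 + 98*(104 - 0*8)) + 40480 = (½)*(1/98)*(3 + 98*(104 - 1*0)) + 40480 = (½)*(1/98)*(3 + 98*(104 + 0)) + 40480 = (½)*(1/98)*(3 + 98*104) + 40480 = (½)*(1/98)*(3 + 10192) + 40480 = (½)*(1/98)*10195 + 40480 = 10195/196 + 40480 = 7944275/196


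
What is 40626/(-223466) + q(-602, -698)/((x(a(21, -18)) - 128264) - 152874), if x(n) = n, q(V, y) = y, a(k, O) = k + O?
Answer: -5632705621/31412056955 ≈ -0.17932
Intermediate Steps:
a(k, O) = O + k
40626/(-223466) + q(-602, -698)/((x(a(21, -18)) - 128264) - 152874) = 40626/(-223466) - 698/(((-18 + 21) - 128264) - 152874) = 40626*(-1/223466) - 698/((3 - 128264) - 152874) = -20313/111733 - 698/(-128261 - 152874) = -20313/111733 - 698/(-281135) = -20313/111733 - 698*(-1/281135) = -20313/111733 + 698/281135 = -5632705621/31412056955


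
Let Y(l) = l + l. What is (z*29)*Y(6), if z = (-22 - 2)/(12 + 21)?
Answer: -2784/11 ≈ -253.09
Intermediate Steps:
Y(l) = 2*l
z = -8/11 (z = -24/33 = -24*1/33 = -8/11 ≈ -0.72727)
(z*29)*Y(6) = (-8/11*29)*(2*6) = -232/11*12 = -2784/11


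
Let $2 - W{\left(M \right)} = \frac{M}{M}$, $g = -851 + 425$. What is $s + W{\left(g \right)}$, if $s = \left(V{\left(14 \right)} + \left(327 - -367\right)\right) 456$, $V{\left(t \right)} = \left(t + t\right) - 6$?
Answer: $326497$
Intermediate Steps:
$V{\left(t \right)} = -6 + 2 t$ ($V{\left(t \right)} = 2 t - 6 = -6 + 2 t$)
$s = 326496$ ($s = \left(\left(-6 + 2 \cdot 14\right) + \left(327 - -367\right)\right) 456 = \left(\left(-6 + 28\right) + \left(327 + 367\right)\right) 456 = \left(22 + 694\right) 456 = 716 \cdot 456 = 326496$)
$g = -426$
$W{\left(M \right)} = 1$ ($W{\left(M \right)} = 2 - \frac{M}{M} = 2 - 1 = 1$)
$s + W{\left(g \right)} = 326496 + 1 = 326497$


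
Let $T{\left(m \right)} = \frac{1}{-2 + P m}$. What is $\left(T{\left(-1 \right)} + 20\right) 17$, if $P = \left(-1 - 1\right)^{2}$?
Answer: $\frac{2023}{6} \approx 337.17$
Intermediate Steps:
$P = 4$ ($P = \left(-2\right)^{2} = 4$)
$T{\left(m \right)} = \frac{1}{-2 + 4 m}$
$\left(T{\left(-1 \right)} + 20\right) 17 = \left(\frac{1}{2 \left(-1 + 2 \left(-1\right)\right)} + 20\right) 17 = \left(\frac{1}{2 \left(-1 - 2\right)} + 20\right) 17 = \left(\frac{1}{2 \left(-3\right)} + 20\right) 17 = \left(\frac{1}{2} \left(- \frac{1}{3}\right) + 20\right) 17 = \left(- \frac{1}{6} + 20\right) 17 = \frac{119}{6} \cdot 17 = \frac{2023}{6}$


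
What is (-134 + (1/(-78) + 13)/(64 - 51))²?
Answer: 18188028769/1028196 ≈ 17689.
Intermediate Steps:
(-134 + (1/(-78) + 13)/(64 - 51))² = (-134 + (-1/78 + 13)/13)² = (-134 + (1013/78)*(1/13))² = (-134 + 1013/1014)² = (-134863/1014)² = 18188028769/1028196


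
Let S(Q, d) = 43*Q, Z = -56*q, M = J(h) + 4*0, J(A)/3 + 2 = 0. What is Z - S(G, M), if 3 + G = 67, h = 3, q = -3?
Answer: -2584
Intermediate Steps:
G = 64 (G = -3 + 67 = 64)
J(A) = -6 (J(A) = -6 + 3*0 = -6 + 0 = -6)
M = -6 (M = -6 + 4*0 = -6 + 0 = -6)
Z = 168 (Z = -56*(-3) = 168)
Z - S(G, M) = 168 - 43*64 = 168 - 1*2752 = 168 - 2752 = -2584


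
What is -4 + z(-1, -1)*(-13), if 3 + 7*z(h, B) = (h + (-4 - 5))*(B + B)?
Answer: -249/7 ≈ -35.571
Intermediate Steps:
z(h, B) = -3/7 + 2*B*(-9 + h)/7 (z(h, B) = -3/7 + ((h + (-4 - 5))*(B + B))/7 = -3/7 + ((h - 9)*(2*B))/7 = -3/7 + ((-9 + h)*(2*B))/7 = -3/7 + (2*B*(-9 + h))/7 = -3/7 + 2*B*(-9 + h)/7)
-4 + z(-1, -1)*(-13) = -4 + (-3/7 - 18/7*(-1) + (2/7)*(-1)*(-1))*(-13) = -4 + (-3/7 + 18/7 + 2/7)*(-13) = -4 + (17/7)*(-13) = -4 - 221/7 = -249/7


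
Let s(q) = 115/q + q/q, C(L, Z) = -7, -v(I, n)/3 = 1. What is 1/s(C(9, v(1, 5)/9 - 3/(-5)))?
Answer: -7/108 ≈ -0.064815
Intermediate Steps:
v(I, n) = -3 (v(I, n) = -3*1 = -3)
s(q) = 1 + 115/q (s(q) = 115/q + 1 = 1 + 115/q)
1/s(C(9, v(1, 5)/9 - 3/(-5))) = 1/((115 - 7)/(-7)) = 1/(-⅐*108) = 1/(-108/7) = -7/108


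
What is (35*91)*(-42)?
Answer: -133770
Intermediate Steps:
(35*91)*(-42) = 3185*(-42) = -133770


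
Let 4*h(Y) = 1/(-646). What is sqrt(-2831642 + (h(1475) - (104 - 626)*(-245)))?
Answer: 3*I*sqrt(548915580566)/1292 ≈ 1720.3*I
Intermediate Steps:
h(Y) = -1/2584 (h(Y) = (1/4)/(-646) = (1/4)*(-1/646) = -1/2584)
sqrt(-2831642 + (h(1475) - (104 - 626)*(-245))) = sqrt(-2831642 + (-1/2584 - (104 - 626)*(-245))) = sqrt(-2831642 + (-1/2584 - (-522)*(-245))) = sqrt(-2831642 + (-1/2584 - 1*127890)) = sqrt(-2831642 + (-1/2584 - 127890)) = sqrt(-2831642 - 330467761/2584) = sqrt(-7647430689/2584) = 3*I*sqrt(548915580566)/1292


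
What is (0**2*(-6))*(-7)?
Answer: 0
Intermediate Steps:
(0**2*(-6))*(-7) = (0*(-6))*(-7) = 0*(-7) = 0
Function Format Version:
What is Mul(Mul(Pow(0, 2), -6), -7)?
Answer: 0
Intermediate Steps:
Mul(Mul(Pow(0, 2), -6), -7) = Mul(Mul(0, -6), -7) = Mul(0, -7) = 0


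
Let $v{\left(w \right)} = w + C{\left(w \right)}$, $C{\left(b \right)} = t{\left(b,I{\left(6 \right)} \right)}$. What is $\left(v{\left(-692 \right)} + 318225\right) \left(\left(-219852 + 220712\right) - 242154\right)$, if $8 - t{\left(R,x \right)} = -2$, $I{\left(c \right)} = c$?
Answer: $-76621220642$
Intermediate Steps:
$t{\left(R,x \right)} = 10$ ($t{\left(R,x \right)} = 8 - -2 = 8 + 2 = 10$)
$C{\left(b \right)} = 10$
$v{\left(w \right)} = 10 + w$ ($v{\left(w \right)} = w + 10 = 10 + w$)
$\left(v{\left(-692 \right)} + 318225\right) \left(\left(-219852 + 220712\right) - 242154\right) = \left(\left(10 - 692\right) + 318225\right) \left(\left(-219852 + 220712\right) - 242154\right) = \left(-682 + 318225\right) \left(860 - 242154\right) = 317543 \left(-241294\right) = -76621220642$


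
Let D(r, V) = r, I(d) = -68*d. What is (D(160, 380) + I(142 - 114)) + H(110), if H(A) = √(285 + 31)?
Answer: -1744 + 2*√79 ≈ -1726.2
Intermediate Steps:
H(A) = 2*√79 (H(A) = √316 = 2*√79)
(D(160, 380) + I(142 - 114)) + H(110) = (160 - 68*(142 - 114)) + 2*√79 = (160 - 68*28) + 2*√79 = (160 - 1904) + 2*√79 = -1744 + 2*√79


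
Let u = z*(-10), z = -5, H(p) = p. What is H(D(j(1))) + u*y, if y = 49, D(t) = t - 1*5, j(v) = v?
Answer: 2446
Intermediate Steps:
D(t) = -5 + t (D(t) = t - 5 = -5 + t)
u = 50 (u = -5*(-10) = 50)
H(D(j(1))) + u*y = (-5 + 1) + 50*49 = -4 + 2450 = 2446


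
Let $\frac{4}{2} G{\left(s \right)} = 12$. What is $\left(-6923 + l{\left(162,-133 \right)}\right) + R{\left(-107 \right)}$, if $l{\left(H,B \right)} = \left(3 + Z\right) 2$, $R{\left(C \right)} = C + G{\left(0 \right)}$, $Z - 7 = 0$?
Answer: $-7004$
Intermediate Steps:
$Z = 7$ ($Z = 7 + 0 = 7$)
$G{\left(s \right)} = 6$ ($G{\left(s \right)} = \frac{1}{2} \cdot 12 = 6$)
$R{\left(C \right)} = 6 + C$ ($R{\left(C \right)} = C + 6 = 6 + C$)
$l{\left(H,B \right)} = 20$ ($l{\left(H,B \right)} = \left(3 + 7\right) 2 = 10 \cdot 2 = 20$)
$\left(-6923 + l{\left(162,-133 \right)}\right) + R{\left(-107 \right)} = \left(-6923 + 20\right) + \left(6 - 107\right) = -6903 - 101 = -7004$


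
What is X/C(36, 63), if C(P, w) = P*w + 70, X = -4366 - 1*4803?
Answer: -9169/2338 ≈ -3.9217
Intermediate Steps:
X = -9169 (X = -4366 - 4803 = -9169)
C(P, w) = 70 + P*w
X/C(36, 63) = -9169/(70 + 36*63) = -9169/(70 + 2268) = -9169/2338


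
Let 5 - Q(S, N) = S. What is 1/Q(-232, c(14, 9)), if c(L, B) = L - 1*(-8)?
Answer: 1/237 ≈ 0.0042194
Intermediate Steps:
c(L, B) = 8 + L (c(L, B) = L + 8 = 8 + L)
Q(S, N) = 5 - S
1/Q(-232, c(14, 9)) = 1/(5 - 1*(-232)) = 1/(5 + 232) = 1/237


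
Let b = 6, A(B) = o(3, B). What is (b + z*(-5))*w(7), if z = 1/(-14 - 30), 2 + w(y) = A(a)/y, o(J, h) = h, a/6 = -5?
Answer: -269/7 ≈ -38.429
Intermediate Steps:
a = -30 (a = 6*(-5) = -30)
A(B) = B
w(y) = -2 - 30/y
z = -1/44 (z = 1/(-44) = -1/44 ≈ -0.022727)
(b + z*(-5))*w(7) = (6 - 1/44*(-5))*(-2 - 30/7) = (6 + 5/44)*(-2 - 30*⅐) = 269*(-2 - 30/7)/44 = (269/44)*(-44/7) = -269/7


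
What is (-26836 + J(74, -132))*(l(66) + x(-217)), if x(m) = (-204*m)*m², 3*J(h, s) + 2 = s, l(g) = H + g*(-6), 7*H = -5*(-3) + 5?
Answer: -1176707759312104/21 ≈ -5.6034e+13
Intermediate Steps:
H = 20/7 (H = (-5*(-3) + 5)/7 = (15 + 5)/7 = (⅐)*20 = 20/7 ≈ 2.8571)
l(g) = 20/7 - 6*g (l(g) = 20/7 + g*(-6) = 20/7 - 6*g)
J(h, s) = -⅔ + s/3
x(m) = -204*m³
(-26836 + J(74, -132))*(l(66) + x(-217)) = (-26836 + (-⅔ + (⅓)*(-132)))*((20/7 - 6*66) - 204*(-217)³) = (-26836 + (-⅔ - 44))*((20/7 - 396) - 204*(-10218313)) = (-26836 - 134/3)*(-2752/7 + 2084535852) = -80642/3*14591748212/7 = -1176707759312104/21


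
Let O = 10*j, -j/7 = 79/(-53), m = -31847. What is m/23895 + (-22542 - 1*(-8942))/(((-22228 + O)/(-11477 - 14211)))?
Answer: -221237510667619/14009088915 ≈ -15792.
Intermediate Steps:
j = 553/53 (j = -553/(-53) = -553*(-1)/53 = -7*(-79/53) = 553/53 ≈ 10.434)
O = 5530/53 (O = 10*(553/53) = 5530/53 ≈ 104.34)
m/23895 + (-22542 - 1*(-8942))/(((-22228 + O)/(-11477 - 14211))) = -31847/23895 + (-22542 - 1*(-8942))/(((-22228 + 5530/53)/(-11477 - 14211))) = -31847*1/23895 + (-22542 + 8942)/((-1172554/53/(-25688))) = -31847/23895 - 13600/((-1172554/53*(-1/25688))) = -31847/23895 - 13600/586277/680732 = -31847/23895 - 13600*680732/586277 = -31847/23895 - 9257955200/586277 = -221237510667619/14009088915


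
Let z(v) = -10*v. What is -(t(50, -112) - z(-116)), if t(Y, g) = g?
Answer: 1272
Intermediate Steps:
-(t(50, -112) - z(-116)) = -(-112 - (-10)*(-116)) = -(-112 - 1*1160) = -(-112 - 1160) = -1*(-1272) = 1272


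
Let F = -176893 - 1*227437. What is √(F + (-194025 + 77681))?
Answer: 7*I*√10626 ≈ 721.58*I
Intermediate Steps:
F = -404330 (F = -176893 - 227437 = -404330)
√(F + (-194025 + 77681)) = √(-404330 + (-194025 + 77681)) = √(-404330 - 116344) = √(-520674) = 7*I*√10626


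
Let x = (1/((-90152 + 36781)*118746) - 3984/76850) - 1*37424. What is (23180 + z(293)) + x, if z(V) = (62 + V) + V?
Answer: -62470523851565549/4594754755350 ≈ -13596.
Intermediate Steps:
z(V) = 62 + 2*V
x = -171954340162045349/4594754755350 (x = ((1/118746)/(-53371) - 3984*1/76850) - 37424 = (-1/53371*1/118746 - 1992/38425) - 37424 = (-1/6337592766 - 1992/38425) - 37424 = -238197826949/4594754755350 - 37424 = -171954340162045349/4594754755350 ≈ -37424.)
(23180 + z(293)) + x = (23180 + (62 + 2*293)) - 171954340162045349/4594754755350 = (23180 + (62 + 586)) - 171954340162045349/4594754755350 = (23180 + 648) - 171954340162045349/4594754755350 = 23828 - 171954340162045349/4594754755350 = -62470523851565549/4594754755350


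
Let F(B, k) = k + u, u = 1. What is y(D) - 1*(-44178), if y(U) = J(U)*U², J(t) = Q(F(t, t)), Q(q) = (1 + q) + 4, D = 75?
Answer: 499803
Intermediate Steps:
F(B, k) = 1 + k (F(B, k) = k + 1 = 1 + k)
Q(q) = 5 + q
J(t) = 6 + t (J(t) = 5 + (1 + t) = 6 + t)
y(U) = U²*(6 + U) (y(U) = (6 + U)*U² = U²*(6 + U))
y(D) - 1*(-44178) = 75²*(6 + 75) - 1*(-44178) = 5625*81 + 44178 = 455625 + 44178 = 499803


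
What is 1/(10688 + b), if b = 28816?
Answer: 1/39504 ≈ 2.5314e-5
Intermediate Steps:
1/(10688 + b) = 1/(10688 + 28816) = 1/39504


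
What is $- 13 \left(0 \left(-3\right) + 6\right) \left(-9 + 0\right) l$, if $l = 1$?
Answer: $702$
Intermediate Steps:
$- 13 \left(0 \left(-3\right) + 6\right) \left(-9 + 0\right) l = - 13 \left(0 \left(-3\right) + 6\right) \left(-9 + 0\right) 1 = - 13 \left(0 + 6\right) \left(-9\right) 1 = - 13 \cdot 6 \left(-9\right) 1 = \left(-13\right) \left(-54\right) 1 = 702 \cdot 1 = 702$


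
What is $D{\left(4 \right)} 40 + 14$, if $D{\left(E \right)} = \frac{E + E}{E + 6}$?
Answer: $46$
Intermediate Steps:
$D{\left(E \right)} = \frac{2 E}{6 + E}$
$D{\left(4 \right)} 40 + 14 = 2 \cdot 4 \frac{1}{6 + 4} \cdot 40 + 14 = 2 \cdot 4 \cdot \frac{1}{10} \cdot 40 + 14 = \frac{4}{5} \cdot 40 + 14 = 32 + 14 = 46$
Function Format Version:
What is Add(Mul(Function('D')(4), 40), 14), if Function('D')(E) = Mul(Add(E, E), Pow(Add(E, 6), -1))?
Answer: 46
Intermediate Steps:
Function('D')(E) = Mul(2, E, Pow(Add(6, E), -1)) (Function('D')(E) = Mul(Mul(2, E), Pow(Add(6, E), -1)) = Mul(2, E, Pow(Add(6, E), -1)))
Add(Mul(Function('D')(4), 40), 14) = Add(Mul(Mul(2, 4, Pow(Add(6, 4), -1)), 40), 14) = Add(Mul(Mul(2, 4, Pow(10, -1)), 40), 14) = Add(Mul(Mul(2, 4, Rational(1, 10)), 40), 14) = Add(Mul(Rational(4, 5), 40), 14) = Add(32, 14) = 46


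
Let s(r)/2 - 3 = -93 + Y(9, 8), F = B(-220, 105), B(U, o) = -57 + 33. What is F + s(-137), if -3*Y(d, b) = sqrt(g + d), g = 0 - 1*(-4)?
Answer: -204 - 2*sqrt(13)/3 ≈ -206.40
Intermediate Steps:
B(U, o) = -24
F = -24
g = 4 (g = 0 + 4 = 4)
Y(d, b) = -sqrt(4 + d)/3
s(r) = -180 - 2*sqrt(13)/3 (s(r) = 6 + 2*(-93 - sqrt(4 + 9)/3) = 6 + 2*(-93 - sqrt(13)/3) = 6 + (-186 - 2*sqrt(13)/3) = -180 - 2*sqrt(13)/3)
F + s(-137) = -24 + (-180 - 2*sqrt(13)/3) = -204 - 2*sqrt(13)/3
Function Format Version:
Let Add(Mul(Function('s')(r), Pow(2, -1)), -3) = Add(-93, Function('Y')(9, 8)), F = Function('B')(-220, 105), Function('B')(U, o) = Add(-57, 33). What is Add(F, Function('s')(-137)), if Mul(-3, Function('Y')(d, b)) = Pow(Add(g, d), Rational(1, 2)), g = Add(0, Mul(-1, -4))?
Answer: Add(-204, Mul(Rational(-2, 3), Pow(13, Rational(1, 2)))) ≈ -206.40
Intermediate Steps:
Function('B')(U, o) = -24
F = -24
g = 4 (g = Add(0, 4) = 4)
Function('Y')(d, b) = Mul(Rational(-1, 3), Pow(Add(4, d), Rational(1, 2)))
Function('s')(r) = Add(-180, Mul(Rational(-2, 3), Pow(13, Rational(1, 2)))) (Function('s')(r) = Add(6, Mul(2, Add(-93, Mul(Rational(-1, 3), Pow(Add(4, 9), Rational(1, 2)))))) = Add(6, Mul(2, Add(-93, Mul(Rational(-1, 3), Pow(13, Rational(1, 2)))))) = Add(6, Add(-186, Mul(Rational(-2, 3), Pow(13, Rational(1, 2))))) = Add(-180, Mul(Rational(-2, 3), Pow(13, Rational(1, 2)))))
Add(F, Function('s')(-137)) = Add(-24, Add(-180, Mul(Rational(-2, 3), Pow(13, Rational(1, 2))))) = Add(-204, Mul(Rational(-2, 3), Pow(13, Rational(1, 2))))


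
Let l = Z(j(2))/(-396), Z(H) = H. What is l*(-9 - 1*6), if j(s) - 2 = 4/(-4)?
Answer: 5/132 ≈ 0.037879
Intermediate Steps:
j(s) = 1 (j(s) = 2 + 4/(-4) = 2 + 4*(-1/4) = 2 - 1 = 1)
l = -1/396 (l = 1/(-396) = 1*(-1/396) = -1/396 ≈ -0.0025253)
l*(-9 - 1*6) = -(-9 - 1*6)/396 = -(-9 - 6)/396 = -1/396*(-15) = 5/132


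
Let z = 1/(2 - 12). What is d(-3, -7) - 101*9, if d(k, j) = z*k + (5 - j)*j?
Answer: -9927/10 ≈ -992.70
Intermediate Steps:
z = -⅒ (z = 1/(-10) = -⅒ ≈ -0.10000)
d(k, j) = -k/10 + j*(5 - j) (d(k, j) = -k/10 + (5 - j)*j = -k/10 + j*(5 - j))
d(-3, -7) - 101*9 = (-1*(-7)² + 5*(-7) - ⅒*(-3)) - 101*9 = (-1*49 - 35 + 3/10) - 909 = (-49 - 35 + 3/10) - 909 = -837/10 - 909 = -9927/10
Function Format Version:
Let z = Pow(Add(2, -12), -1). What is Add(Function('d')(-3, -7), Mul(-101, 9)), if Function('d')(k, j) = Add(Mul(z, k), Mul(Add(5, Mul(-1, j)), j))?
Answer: Rational(-9927, 10) ≈ -992.70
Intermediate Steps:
z = Rational(-1, 10) (z = Pow(-10, -1) = Rational(-1, 10) ≈ -0.10000)
Function('d')(k, j) = Add(Mul(Rational(-1, 10), k), Mul(j, Add(5, Mul(-1, j)))) (Function('d')(k, j) = Add(Mul(Rational(-1, 10), k), Mul(Add(5, Mul(-1, j)), j)) = Add(Mul(Rational(-1, 10), k), Mul(j, Add(5, Mul(-1, j)))))
Add(Function('d')(-3, -7), Mul(-101, 9)) = Add(Add(Mul(-1, Pow(-7, 2)), Mul(5, -7), Mul(Rational(-1, 10), -3)), Mul(-101, 9)) = Add(Add(Mul(-1, 49), -35, Rational(3, 10)), -909) = Add(Add(-49, -35, Rational(3, 10)), -909) = Add(Rational(-837, 10), -909) = Rational(-9927, 10)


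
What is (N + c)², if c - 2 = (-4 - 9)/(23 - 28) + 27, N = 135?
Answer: 693889/25 ≈ 27756.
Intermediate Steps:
c = 158/5 (c = 2 + ((-4 - 9)/(23 - 28) + 27) = 2 + (-13/(-5) + 27) = 2 + (-13*(-⅕) + 27) = 2 + (13/5 + 27) = 2 + 148/5 = 158/5 ≈ 31.600)
(N + c)² = (135 + 158/5)² = (833/5)² = 693889/25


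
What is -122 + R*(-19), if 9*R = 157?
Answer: -4081/9 ≈ -453.44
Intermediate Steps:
R = 157/9 (R = (⅑)*157 = 157/9 ≈ 17.444)
-122 + R*(-19) = -122 + (157/9)*(-19) = -122 - 2983/9 = -4081/9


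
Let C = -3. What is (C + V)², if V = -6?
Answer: 81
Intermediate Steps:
(C + V)² = (-3 - 6)² = (-9)² = 81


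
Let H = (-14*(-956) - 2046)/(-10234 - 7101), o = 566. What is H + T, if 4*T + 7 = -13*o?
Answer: -127717627/69340 ≈ -1841.9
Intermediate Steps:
T = -7365/4 (T = -7/4 + (-13*566)/4 = -7/4 + (¼)*(-7358) = -7/4 - 3679/2 = -7365/4 ≈ -1841.3)
H = -11338/17335 (H = (13384 - 2046)/(-17335) = 11338*(-1/17335) = -11338/17335 ≈ -0.65405)
H + T = -11338/17335 - 7365/4 = -127717627/69340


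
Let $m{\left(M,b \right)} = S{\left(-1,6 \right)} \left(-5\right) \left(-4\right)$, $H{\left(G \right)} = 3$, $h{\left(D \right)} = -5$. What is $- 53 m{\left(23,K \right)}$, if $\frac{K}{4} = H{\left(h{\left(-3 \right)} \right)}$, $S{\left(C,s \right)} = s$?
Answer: $-6360$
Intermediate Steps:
$K = 12$ ($K = 4 \cdot 3 = 12$)
$m{\left(M,b \right)} = 120$ ($m{\left(M,b \right)} = 6 \left(-5\right) \left(-4\right) = \left(-30\right) \left(-4\right) = 120$)
$- 53 m{\left(23,K \right)} = \left(-53\right) 120 = -6360$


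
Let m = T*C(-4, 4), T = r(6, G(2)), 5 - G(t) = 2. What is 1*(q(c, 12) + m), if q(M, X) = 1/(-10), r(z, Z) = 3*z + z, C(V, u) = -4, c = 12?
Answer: -961/10 ≈ -96.100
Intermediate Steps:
G(t) = 3 (G(t) = 5 - 1*2 = 5 - 2 = 3)
r(z, Z) = 4*z
T = 24 (T = 4*6 = 24)
q(M, X) = -1/10
m = -96 (m = 24*(-4) = -96)
1*(q(c, 12) + m) = 1*(-1/10 - 96) = 1*(-961/10) = -961/10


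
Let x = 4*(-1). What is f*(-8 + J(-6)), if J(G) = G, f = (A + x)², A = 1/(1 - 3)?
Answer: -567/2 ≈ -283.50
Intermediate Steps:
x = -4
A = -½ (A = 1/(-2) = -½ ≈ -0.50000)
f = 81/4 (f = (-½ - 4)² = (-9/2)² = 81/4 ≈ 20.250)
f*(-8 + J(-6)) = 81*(-8 - 6)/4 = (81/4)*(-14) = -567/2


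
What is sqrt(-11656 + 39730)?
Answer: sqrt(28074) ≈ 167.55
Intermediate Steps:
sqrt(-11656 + 39730) = sqrt(28074)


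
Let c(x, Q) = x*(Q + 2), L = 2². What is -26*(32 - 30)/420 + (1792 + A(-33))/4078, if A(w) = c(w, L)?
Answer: 57178/214095 ≈ 0.26707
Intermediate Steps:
L = 4
c(x, Q) = x*(2 + Q)
A(w) = 6*w (A(w) = w*(2 + 4) = w*6 = 6*w)
-26*(32 - 30)/420 + (1792 + A(-33))/4078 = -26*(32 - 30)/420 + (1792 + 6*(-33))/4078 = -26*2*(1/420) + (1792 - 198)*(1/4078) = -52*1/420 + 1594*(1/4078) = -13/105 + 797/2039 = 57178/214095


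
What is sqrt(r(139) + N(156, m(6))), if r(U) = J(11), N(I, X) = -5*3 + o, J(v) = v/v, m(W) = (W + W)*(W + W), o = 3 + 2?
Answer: 3*I ≈ 3.0*I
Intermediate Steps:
o = 5
m(W) = 4*W**2 (m(W) = (2*W)*(2*W) = 4*W**2)
J(v) = 1
N(I, X) = -10 (N(I, X) = -5*3 + 5 = -15 + 5 = -10)
r(U) = 1
sqrt(r(139) + N(156, m(6))) = sqrt(1 - 10) = sqrt(-9) = 3*I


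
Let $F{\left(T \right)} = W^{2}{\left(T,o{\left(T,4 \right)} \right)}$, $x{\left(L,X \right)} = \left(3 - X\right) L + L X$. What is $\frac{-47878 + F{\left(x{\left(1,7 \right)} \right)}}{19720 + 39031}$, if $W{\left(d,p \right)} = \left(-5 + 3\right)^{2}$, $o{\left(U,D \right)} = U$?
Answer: $- \frac{47862}{58751} \approx -0.81466$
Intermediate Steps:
$W{\left(d,p \right)} = 4$ ($W{\left(d,p \right)} = \left(-2\right)^{2} = 4$)
$x{\left(L,X \right)} = L X + L \left(3 - X\right)$ ($x{\left(L,X \right)} = L \left(3 - X\right) + L X = L X + L \left(3 - X\right)$)
$F{\left(T \right)} = 16$ ($F{\left(T \right)} = 4^{2} = 16$)
$\frac{-47878 + F{\left(x{\left(1,7 \right)} \right)}}{19720 + 39031} = \frac{-47878 + 16}{19720 + 39031} = - \frac{47862}{58751}$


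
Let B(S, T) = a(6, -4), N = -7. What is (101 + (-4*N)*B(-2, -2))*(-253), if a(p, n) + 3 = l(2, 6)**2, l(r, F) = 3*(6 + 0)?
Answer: -2299517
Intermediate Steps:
l(r, F) = 18 (l(r, F) = 3*6 = 18)
a(p, n) = 321 (a(p, n) = -3 + 18**2 = -3 + 324 = 321)
B(S, T) = 321
(101 + (-4*N)*B(-2, -2))*(-253) = (101 - 4*(-7)*321)*(-253) = (101 + 28*321)*(-253) = (101 + 8988)*(-253) = 9089*(-253) = -2299517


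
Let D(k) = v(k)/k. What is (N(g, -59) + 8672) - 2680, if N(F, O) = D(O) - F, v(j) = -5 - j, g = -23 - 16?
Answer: 355775/59 ≈ 6030.1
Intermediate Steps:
g = -39
D(k) = (-5 - k)/k
N(F, O) = -F + (-5 - O)/O (N(F, O) = (-5 - O)/O - F = -F + (-5 - O)/O)
(N(g, -59) + 8672) - 2680 = ((-1 - 1*(-39) - 5/(-59)) + 8672) - 2680 = ((-1 + 39 - 5*(-1/59)) + 8672) - 2680 = ((-1 + 39 + 5/59) + 8672) - 2680 = (2247/59 + 8672) - 2680 = 513895/59 - 2680 = 355775/59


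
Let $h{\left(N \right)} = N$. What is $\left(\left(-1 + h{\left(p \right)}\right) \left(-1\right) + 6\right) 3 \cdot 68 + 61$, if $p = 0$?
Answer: $1489$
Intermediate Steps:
$\left(\left(-1 + h{\left(p \right)}\right) \left(-1\right) + 6\right) 3 \cdot 68 + 61 = \left(\left(-1 + 0\right) \left(-1\right) + 6\right) 3 \cdot 68 + 61 = \left(\left(-1\right) \left(-1\right) + 6\right) 3 \cdot 68 + 61 = \left(1 + 6\right) 3 \cdot 68 + 61 = 7 \cdot 3 \cdot 68 + 61 = 21 \cdot 68 + 61 = 1428 + 61 = 1489$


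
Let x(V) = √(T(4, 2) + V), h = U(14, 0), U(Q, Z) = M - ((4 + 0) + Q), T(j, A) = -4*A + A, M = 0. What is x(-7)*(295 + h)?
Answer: 277*I*√13 ≈ 998.74*I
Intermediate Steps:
T(j, A) = -3*A
U(Q, Z) = -4 - Q (U(Q, Z) = 0 - ((4 + 0) + Q) = 0 - (4 + Q) = 0 + (-4 - Q) = -4 - Q)
h = -18 (h = -4 - 1*14 = -4 - 14 = -18)
x(V) = √(-6 + V) (x(V) = √(-3*2 + V) = √(-6 + V))
x(-7)*(295 + h) = √(-6 - 7)*(295 - 18) = √(-13)*277 = (I*√13)*277 = 277*I*√13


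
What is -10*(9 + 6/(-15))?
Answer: -86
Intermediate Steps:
-10*(9 + 6/(-15)) = -10*(9 + 6*(-1/15)) = -10*(9 - ⅖) = -10*43/5 = -86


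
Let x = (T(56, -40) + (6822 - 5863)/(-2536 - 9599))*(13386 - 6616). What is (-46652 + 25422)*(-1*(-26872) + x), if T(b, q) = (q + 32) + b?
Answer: -18100650826940/2427 ≈ -7.4580e+9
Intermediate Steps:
T(b, q) = 32 + b + q (T(b, q) = (32 + q) + b = 32 + b + q)
x = 787379434/2427 (x = ((32 + 56 - 40) + (6822 - 5863)/(-2536 - 9599))*(13386 - 6616) = (48 + 959/(-12135))*6770 = (48 + 959*(-1/12135))*6770 = (48 - 959/12135)*6770 = (581521/12135)*6770 = 787379434/2427 ≈ 3.2443e+5)
(-46652 + 25422)*(-1*(-26872) + x) = (-46652 + 25422)*(-1*(-26872) + 787379434/2427) = -21230*(26872 + 787379434/2427) = -21230*852597778/2427 = -18100650826940/2427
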